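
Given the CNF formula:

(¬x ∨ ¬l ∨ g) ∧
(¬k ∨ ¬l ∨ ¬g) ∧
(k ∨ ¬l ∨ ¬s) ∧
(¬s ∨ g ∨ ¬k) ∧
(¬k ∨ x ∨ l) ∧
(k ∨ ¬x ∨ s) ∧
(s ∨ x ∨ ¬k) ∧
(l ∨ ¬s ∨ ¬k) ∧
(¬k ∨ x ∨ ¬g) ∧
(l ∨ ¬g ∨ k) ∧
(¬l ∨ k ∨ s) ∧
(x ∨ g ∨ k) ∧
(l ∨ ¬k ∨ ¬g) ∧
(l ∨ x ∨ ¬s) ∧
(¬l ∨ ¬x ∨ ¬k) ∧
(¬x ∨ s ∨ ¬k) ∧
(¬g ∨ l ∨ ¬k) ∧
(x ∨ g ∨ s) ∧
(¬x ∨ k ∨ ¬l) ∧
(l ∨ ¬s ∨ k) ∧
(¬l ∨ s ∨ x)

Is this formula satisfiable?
No

No, the formula is not satisfiable.

No assignment of truth values to the variables can make all 21 clauses true simultaneously.

The formula is UNSAT (unsatisfiable).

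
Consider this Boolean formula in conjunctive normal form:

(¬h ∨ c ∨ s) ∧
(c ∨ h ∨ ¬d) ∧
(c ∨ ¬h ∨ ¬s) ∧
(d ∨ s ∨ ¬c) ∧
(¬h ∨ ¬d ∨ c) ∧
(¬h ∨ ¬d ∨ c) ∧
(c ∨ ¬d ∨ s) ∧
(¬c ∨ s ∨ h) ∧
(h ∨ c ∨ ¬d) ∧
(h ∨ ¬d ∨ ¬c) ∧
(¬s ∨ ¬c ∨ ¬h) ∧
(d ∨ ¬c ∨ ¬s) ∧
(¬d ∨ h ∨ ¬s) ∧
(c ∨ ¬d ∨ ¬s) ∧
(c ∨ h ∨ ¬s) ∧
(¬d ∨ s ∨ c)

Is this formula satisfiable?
Yes

Yes, the formula is satisfiable.

One satisfying assignment is: s=False, d=False, c=False, h=False

Verification: With this assignment, all 16 clauses evaluate to true.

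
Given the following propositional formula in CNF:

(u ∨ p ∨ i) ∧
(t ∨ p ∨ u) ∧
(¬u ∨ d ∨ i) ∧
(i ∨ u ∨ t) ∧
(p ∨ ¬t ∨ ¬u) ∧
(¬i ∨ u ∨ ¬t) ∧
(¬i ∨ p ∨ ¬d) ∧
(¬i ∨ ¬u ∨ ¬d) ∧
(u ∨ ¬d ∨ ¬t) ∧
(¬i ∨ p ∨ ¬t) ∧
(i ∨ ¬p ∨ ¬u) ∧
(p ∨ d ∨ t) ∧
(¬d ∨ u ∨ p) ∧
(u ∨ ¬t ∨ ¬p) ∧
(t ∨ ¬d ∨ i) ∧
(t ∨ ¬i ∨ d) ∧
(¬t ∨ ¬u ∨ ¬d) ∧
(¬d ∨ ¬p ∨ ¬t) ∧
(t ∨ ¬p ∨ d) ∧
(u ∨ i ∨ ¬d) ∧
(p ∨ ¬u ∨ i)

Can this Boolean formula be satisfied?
Yes

Yes, the formula is satisfiable.

One satisfying assignment is: i=True, p=True, t=True, d=False, u=True

Verification: With this assignment, all 21 clauses evaluate to true.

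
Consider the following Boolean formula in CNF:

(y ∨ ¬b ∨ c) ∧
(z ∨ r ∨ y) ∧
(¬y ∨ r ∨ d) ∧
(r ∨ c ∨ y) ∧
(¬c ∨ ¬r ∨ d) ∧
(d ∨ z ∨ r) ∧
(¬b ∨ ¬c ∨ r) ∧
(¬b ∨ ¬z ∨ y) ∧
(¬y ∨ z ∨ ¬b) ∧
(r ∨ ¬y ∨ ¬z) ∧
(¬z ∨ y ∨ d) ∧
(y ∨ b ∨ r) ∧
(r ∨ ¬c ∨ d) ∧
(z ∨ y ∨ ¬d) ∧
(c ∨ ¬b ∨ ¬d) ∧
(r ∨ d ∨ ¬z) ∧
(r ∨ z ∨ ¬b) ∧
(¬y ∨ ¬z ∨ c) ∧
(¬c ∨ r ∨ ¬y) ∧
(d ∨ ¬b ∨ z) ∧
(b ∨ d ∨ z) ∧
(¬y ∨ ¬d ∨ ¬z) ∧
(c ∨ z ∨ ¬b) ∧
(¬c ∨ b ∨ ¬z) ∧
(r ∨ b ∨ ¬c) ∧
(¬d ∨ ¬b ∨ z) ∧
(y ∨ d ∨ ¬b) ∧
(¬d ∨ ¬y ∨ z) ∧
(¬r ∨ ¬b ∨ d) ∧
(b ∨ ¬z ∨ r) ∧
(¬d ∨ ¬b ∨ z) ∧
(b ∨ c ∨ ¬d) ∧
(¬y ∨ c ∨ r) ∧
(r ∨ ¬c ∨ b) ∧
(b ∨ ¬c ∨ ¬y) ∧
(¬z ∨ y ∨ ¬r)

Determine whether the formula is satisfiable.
No

No, the formula is not satisfiable.

No assignment of truth values to the variables can make all 36 clauses true simultaneously.

The formula is UNSAT (unsatisfiable).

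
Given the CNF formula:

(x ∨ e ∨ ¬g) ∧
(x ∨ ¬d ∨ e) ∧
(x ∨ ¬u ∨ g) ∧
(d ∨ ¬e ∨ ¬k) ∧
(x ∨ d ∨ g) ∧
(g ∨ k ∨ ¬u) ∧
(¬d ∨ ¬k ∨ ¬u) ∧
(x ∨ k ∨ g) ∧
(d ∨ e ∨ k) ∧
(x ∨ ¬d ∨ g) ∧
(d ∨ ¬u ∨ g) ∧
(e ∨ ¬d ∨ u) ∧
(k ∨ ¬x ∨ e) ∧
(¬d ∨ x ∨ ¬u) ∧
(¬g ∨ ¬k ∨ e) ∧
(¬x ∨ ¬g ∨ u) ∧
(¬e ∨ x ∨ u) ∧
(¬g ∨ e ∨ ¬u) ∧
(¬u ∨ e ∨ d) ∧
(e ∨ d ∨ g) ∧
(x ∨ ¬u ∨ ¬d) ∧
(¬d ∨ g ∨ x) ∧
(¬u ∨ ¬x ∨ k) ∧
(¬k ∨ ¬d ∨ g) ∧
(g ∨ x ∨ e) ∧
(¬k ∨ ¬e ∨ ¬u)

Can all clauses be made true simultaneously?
Yes

Yes, the formula is satisfiable.

One satisfying assignment is: d=False, g=False, u=False, k=False, e=True, x=True

Verification: With this assignment, all 26 clauses evaluate to true.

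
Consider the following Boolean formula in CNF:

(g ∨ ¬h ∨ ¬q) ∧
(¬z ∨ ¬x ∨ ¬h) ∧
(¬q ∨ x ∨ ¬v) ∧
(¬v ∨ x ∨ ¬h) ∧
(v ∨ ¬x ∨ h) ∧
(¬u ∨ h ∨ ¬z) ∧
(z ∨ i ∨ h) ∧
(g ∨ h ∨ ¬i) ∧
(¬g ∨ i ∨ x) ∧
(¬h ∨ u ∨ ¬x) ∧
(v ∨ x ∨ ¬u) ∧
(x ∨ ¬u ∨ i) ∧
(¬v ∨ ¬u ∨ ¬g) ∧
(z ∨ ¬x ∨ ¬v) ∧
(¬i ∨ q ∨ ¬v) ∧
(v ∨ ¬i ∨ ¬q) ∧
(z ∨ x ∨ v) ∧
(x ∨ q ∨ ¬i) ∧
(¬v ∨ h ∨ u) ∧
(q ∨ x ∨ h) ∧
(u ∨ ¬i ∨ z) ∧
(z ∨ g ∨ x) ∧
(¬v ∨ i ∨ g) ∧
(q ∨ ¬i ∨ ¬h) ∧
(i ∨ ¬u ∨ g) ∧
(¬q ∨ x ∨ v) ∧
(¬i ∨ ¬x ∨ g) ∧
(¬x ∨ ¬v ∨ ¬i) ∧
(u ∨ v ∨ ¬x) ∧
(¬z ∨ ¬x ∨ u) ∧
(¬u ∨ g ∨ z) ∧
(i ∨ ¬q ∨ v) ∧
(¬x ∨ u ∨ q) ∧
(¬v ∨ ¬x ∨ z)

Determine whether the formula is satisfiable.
Yes

Yes, the formula is satisfiable.

One satisfying assignment is: g=False, q=False, h=True, z=True, x=False, v=False, i=False, u=False

Verification: With this assignment, all 34 clauses evaluate to true.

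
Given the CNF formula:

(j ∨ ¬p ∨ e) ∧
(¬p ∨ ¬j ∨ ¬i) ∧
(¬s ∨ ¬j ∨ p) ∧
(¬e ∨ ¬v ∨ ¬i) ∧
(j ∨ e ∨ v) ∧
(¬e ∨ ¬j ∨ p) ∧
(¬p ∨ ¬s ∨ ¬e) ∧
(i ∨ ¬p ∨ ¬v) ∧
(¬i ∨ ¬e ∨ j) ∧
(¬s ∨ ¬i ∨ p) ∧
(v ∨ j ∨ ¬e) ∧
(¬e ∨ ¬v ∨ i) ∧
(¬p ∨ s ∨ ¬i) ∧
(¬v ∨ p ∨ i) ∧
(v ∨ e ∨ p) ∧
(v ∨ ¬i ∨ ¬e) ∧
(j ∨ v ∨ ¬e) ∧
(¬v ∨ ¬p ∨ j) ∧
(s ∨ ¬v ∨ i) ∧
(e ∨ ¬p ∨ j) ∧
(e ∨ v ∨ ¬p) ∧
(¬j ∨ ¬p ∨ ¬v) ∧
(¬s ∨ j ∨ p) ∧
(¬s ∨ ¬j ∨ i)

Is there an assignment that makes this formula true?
Yes

Yes, the formula is satisfiable.

One satisfying assignment is: i=False, s=False, v=False, j=True, e=True, p=True

Verification: With this assignment, all 24 clauses evaluate to true.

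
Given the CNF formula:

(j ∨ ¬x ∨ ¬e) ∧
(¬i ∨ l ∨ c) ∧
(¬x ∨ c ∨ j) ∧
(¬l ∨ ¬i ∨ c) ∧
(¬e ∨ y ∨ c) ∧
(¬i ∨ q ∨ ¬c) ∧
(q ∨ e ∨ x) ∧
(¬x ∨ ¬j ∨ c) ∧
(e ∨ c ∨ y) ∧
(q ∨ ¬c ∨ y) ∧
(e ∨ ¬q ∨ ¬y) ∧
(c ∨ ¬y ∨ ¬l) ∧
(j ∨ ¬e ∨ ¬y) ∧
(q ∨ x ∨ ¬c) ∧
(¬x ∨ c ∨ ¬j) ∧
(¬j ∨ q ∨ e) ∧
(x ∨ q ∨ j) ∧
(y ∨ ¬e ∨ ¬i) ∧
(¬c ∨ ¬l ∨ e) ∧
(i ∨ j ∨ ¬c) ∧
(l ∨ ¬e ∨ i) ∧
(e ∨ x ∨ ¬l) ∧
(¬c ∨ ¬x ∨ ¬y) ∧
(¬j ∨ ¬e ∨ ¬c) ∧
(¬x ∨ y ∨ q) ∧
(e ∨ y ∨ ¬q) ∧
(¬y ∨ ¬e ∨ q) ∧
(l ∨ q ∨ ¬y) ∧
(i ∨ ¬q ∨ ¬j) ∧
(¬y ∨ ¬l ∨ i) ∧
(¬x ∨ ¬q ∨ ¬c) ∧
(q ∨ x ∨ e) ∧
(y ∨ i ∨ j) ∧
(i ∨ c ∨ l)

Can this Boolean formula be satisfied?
No

No, the formula is not satisfiable.

No assignment of truth values to the variables can make all 34 clauses true simultaneously.

The formula is UNSAT (unsatisfiable).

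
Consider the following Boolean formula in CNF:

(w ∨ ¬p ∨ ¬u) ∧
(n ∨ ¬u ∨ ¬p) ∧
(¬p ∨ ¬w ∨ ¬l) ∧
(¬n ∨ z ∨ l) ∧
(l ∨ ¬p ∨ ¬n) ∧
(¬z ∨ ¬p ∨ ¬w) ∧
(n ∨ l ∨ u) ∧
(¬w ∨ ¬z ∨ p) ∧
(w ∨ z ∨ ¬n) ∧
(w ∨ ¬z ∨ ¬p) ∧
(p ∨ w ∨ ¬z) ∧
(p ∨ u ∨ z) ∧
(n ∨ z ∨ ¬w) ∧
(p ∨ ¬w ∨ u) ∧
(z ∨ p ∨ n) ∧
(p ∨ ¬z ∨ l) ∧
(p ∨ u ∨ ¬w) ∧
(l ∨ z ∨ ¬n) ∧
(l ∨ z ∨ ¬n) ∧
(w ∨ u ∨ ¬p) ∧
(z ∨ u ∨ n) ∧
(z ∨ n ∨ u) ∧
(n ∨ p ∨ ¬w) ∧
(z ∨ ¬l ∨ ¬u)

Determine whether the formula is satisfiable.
No

No, the formula is not satisfiable.

No assignment of truth values to the variables can make all 24 clauses true simultaneously.

The formula is UNSAT (unsatisfiable).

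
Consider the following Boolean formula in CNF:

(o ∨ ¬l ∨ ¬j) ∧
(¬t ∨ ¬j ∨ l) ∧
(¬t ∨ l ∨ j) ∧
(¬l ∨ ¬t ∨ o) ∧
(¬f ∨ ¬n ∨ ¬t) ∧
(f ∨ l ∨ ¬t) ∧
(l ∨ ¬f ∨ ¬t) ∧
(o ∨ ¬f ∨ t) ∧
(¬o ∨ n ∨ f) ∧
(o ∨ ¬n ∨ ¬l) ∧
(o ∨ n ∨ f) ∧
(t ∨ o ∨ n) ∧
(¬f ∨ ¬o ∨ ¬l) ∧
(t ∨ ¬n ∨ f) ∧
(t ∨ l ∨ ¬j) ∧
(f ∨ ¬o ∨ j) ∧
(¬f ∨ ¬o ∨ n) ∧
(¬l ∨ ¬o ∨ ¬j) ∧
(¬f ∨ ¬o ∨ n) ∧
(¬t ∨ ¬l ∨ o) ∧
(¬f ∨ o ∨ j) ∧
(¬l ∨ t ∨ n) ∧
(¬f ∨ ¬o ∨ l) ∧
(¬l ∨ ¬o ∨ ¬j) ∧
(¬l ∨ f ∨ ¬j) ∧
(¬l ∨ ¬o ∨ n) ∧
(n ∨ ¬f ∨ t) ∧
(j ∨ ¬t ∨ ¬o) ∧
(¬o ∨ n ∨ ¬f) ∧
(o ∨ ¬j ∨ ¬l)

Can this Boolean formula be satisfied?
No

No, the formula is not satisfiable.

No assignment of truth values to the variables can make all 30 clauses true simultaneously.

The formula is UNSAT (unsatisfiable).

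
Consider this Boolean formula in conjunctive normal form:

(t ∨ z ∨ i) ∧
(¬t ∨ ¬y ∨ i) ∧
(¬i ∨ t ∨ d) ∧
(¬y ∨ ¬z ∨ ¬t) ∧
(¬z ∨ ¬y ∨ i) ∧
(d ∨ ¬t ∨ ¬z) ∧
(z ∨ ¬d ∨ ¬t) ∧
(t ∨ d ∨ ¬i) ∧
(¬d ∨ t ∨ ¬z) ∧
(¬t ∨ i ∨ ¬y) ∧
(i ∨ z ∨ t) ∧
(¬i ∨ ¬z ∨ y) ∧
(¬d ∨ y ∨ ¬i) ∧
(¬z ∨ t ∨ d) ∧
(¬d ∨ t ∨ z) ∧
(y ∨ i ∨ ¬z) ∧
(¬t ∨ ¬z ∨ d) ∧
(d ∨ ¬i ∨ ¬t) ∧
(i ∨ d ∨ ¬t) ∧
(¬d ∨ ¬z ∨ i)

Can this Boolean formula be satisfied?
No

No, the formula is not satisfiable.

No assignment of truth values to the variables can make all 20 clauses true simultaneously.

The formula is UNSAT (unsatisfiable).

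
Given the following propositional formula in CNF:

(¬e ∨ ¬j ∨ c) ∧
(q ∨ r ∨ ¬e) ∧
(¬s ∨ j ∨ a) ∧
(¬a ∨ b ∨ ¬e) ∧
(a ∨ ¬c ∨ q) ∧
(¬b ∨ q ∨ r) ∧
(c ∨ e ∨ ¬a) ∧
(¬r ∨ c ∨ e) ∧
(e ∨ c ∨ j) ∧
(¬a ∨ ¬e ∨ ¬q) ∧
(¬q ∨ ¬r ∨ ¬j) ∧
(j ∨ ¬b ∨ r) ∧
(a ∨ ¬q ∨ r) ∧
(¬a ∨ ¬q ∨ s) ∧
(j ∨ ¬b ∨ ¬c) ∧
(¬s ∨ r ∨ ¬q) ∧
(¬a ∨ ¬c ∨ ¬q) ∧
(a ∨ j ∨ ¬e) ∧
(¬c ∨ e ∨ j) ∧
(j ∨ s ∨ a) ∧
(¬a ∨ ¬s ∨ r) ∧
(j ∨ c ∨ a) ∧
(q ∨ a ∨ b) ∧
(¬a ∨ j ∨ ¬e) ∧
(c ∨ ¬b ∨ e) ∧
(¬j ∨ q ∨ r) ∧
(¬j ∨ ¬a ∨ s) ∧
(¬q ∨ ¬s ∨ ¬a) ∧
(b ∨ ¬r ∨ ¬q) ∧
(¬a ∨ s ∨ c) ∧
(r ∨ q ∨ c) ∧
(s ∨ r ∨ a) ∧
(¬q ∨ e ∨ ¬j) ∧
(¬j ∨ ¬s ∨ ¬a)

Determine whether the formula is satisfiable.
No

No, the formula is not satisfiable.

No assignment of truth values to the variables can make all 34 clauses true simultaneously.

The formula is UNSAT (unsatisfiable).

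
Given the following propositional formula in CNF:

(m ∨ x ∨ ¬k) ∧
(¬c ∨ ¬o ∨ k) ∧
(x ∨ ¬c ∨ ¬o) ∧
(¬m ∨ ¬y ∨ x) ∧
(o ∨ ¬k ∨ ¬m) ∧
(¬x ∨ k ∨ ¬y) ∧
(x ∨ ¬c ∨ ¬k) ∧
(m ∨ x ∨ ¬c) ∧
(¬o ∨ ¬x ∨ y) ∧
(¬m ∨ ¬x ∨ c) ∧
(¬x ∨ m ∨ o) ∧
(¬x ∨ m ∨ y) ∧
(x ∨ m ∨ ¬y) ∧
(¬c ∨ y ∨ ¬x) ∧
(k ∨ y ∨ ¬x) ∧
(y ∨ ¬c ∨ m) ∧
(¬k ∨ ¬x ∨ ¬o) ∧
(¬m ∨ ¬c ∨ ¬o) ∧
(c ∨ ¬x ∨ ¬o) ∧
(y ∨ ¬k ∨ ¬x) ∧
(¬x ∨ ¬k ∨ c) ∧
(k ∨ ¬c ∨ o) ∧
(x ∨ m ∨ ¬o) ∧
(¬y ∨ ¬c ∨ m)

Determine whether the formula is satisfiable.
Yes

Yes, the formula is satisfiable.

One satisfying assignment is: y=False, m=False, x=False, o=False, c=False, k=False

Verification: With this assignment, all 24 clauses evaluate to true.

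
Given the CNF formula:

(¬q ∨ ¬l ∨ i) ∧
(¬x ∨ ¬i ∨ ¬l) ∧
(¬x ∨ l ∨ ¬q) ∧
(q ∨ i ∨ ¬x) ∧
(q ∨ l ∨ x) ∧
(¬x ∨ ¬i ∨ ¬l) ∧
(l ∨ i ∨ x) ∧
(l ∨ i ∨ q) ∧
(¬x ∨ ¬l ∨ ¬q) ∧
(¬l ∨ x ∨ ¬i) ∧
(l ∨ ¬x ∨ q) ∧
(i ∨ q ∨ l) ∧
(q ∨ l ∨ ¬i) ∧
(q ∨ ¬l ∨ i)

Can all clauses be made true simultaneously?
Yes

Yes, the formula is satisfiable.

One satisfying assignment is: l=False, q=True, i=True, x=False

Verification: With this assignment, all 14 clauses evaluate to true.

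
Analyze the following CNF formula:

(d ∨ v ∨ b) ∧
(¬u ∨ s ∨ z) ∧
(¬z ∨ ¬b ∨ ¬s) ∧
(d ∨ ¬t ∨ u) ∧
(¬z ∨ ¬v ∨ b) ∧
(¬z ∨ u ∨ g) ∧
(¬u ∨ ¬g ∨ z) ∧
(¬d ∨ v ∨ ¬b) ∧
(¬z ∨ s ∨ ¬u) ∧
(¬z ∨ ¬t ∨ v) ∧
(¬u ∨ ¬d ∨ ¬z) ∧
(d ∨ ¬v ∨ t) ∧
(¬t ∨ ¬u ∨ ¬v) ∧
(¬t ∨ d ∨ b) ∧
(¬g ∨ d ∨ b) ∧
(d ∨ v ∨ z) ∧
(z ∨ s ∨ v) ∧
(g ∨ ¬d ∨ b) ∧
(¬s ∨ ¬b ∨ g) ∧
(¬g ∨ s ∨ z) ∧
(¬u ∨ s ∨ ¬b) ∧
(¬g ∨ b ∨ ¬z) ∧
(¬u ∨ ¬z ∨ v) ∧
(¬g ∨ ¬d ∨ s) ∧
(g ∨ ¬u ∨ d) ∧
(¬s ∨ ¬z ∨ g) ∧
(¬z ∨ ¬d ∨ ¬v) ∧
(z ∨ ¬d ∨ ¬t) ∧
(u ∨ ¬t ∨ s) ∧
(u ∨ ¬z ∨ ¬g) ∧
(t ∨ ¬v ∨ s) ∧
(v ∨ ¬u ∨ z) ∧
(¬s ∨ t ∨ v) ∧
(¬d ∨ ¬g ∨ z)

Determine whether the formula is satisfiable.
No

No, the formula is not satisfiable.

No assignment of truth values to the variables can make all 34 clauses true simultaneously.

The formula is UNSAT (unsatisfiable).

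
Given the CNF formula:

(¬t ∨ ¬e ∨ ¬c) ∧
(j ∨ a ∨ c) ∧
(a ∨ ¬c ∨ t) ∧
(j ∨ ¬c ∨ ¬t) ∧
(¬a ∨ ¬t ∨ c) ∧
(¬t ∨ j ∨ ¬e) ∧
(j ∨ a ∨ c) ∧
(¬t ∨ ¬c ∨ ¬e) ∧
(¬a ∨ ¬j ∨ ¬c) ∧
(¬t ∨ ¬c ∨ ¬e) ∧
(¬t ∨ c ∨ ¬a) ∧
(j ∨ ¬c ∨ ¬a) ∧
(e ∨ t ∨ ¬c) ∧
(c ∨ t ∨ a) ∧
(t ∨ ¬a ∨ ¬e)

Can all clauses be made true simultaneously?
Yes

Yes, the formula is satisfiable.

One satisfying assignment is: e=False, c=False, t=True, a=False, j=True

Verification: With this assignment, all 15 clauses evaluate to true.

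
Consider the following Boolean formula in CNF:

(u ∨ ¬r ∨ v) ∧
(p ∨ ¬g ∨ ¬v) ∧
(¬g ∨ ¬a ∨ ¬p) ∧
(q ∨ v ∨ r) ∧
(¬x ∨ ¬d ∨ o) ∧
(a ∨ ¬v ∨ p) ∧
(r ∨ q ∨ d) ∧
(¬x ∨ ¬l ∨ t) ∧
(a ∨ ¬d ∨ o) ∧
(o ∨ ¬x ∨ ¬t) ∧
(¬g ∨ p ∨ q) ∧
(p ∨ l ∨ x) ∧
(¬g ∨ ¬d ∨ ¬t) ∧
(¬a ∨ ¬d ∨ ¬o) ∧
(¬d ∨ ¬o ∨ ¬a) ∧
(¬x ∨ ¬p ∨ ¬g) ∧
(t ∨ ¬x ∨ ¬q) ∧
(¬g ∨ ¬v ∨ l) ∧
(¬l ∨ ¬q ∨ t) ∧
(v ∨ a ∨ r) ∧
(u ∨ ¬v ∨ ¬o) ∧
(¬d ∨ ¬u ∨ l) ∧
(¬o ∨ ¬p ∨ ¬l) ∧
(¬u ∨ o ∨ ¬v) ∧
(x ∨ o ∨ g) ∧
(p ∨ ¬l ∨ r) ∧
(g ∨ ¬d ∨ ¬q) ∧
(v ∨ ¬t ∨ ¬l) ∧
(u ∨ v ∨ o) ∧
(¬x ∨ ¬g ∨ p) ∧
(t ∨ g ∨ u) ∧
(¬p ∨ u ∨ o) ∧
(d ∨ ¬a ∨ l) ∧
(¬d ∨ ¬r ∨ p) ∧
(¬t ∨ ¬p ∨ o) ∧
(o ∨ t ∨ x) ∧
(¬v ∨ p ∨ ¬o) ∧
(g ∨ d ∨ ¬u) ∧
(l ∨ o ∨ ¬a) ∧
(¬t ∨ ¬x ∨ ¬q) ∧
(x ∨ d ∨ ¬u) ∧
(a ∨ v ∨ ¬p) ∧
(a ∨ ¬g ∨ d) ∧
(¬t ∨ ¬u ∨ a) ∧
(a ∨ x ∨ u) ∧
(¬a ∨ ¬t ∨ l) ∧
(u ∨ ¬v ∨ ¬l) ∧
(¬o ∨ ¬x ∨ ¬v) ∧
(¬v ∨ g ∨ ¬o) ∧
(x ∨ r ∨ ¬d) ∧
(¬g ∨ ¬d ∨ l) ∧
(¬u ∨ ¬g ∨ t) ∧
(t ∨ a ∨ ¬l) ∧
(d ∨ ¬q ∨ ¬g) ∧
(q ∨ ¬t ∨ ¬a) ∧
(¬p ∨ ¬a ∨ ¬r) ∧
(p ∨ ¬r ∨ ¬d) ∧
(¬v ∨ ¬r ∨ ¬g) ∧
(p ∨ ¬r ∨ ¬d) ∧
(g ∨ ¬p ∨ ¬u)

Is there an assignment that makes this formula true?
No

No, the formula is not satisfiable.

No assignment of truth values to the variables can make all 60 clauses true simultaneously.

The formula is UNSAT (unsatisfiable).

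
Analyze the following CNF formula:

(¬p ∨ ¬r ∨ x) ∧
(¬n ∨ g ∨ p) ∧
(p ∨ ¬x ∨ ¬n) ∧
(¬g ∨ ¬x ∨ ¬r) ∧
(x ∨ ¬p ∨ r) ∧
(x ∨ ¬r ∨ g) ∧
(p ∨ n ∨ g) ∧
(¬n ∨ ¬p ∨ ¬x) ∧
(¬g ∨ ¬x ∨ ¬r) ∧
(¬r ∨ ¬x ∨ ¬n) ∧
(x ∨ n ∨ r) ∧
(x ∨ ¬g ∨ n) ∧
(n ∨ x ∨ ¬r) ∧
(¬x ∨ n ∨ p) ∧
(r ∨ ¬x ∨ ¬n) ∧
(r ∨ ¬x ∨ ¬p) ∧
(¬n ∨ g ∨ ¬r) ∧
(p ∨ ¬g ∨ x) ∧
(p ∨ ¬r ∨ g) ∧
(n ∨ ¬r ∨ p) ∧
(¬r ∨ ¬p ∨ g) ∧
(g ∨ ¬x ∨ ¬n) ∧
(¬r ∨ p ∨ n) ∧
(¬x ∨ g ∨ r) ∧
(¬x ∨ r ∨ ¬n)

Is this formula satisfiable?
No

No, the formula is not satisfiable.

No assignment of truth values to the variables can make all 25 clauses true simultaneously.

The formula is UNSAT (unsatisfiable).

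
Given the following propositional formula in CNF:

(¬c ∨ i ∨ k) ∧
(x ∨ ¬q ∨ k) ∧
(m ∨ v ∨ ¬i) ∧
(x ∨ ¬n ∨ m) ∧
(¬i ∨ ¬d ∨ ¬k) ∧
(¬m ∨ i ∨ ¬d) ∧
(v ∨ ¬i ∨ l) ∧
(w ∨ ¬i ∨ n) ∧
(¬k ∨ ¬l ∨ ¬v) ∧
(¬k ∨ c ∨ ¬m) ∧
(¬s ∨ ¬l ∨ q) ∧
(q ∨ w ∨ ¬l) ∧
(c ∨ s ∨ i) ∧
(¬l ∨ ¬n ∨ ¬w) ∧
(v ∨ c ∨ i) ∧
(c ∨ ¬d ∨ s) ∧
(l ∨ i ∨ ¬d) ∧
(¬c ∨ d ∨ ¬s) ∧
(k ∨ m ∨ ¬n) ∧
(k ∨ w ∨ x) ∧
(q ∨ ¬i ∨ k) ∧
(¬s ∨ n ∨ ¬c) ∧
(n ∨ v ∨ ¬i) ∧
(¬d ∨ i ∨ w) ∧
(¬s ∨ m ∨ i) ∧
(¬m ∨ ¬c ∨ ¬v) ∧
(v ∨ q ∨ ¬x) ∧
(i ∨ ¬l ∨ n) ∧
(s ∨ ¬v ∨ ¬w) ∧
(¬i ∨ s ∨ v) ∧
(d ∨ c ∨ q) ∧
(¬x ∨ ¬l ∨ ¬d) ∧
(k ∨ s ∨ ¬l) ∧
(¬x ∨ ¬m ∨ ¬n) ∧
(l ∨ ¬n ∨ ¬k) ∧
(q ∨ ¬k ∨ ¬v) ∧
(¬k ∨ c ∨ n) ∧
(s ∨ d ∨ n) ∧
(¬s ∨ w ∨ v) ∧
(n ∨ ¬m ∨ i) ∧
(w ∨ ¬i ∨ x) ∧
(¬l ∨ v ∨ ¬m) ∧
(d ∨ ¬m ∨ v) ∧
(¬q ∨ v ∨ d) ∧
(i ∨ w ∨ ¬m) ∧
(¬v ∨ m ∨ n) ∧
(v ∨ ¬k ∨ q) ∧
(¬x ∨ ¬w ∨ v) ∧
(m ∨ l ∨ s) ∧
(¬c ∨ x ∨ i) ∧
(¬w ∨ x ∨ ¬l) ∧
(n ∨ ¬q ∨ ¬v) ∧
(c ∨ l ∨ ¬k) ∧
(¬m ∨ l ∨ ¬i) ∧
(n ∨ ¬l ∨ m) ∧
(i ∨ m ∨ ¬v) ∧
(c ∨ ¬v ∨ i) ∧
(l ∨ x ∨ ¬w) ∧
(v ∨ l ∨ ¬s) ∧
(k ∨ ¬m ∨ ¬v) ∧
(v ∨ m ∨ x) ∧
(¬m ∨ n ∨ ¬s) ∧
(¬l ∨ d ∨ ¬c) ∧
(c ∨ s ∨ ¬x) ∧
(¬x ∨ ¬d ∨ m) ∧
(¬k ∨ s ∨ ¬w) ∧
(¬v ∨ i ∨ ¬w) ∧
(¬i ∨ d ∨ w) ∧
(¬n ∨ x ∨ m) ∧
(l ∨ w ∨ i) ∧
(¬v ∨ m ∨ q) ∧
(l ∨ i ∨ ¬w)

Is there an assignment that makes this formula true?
No

No, the formula is not satisfiable.

No assignment of truth values to the variables can make all 72 clauses true simultaneously.

The formula is UNSAT (unsatisfiable).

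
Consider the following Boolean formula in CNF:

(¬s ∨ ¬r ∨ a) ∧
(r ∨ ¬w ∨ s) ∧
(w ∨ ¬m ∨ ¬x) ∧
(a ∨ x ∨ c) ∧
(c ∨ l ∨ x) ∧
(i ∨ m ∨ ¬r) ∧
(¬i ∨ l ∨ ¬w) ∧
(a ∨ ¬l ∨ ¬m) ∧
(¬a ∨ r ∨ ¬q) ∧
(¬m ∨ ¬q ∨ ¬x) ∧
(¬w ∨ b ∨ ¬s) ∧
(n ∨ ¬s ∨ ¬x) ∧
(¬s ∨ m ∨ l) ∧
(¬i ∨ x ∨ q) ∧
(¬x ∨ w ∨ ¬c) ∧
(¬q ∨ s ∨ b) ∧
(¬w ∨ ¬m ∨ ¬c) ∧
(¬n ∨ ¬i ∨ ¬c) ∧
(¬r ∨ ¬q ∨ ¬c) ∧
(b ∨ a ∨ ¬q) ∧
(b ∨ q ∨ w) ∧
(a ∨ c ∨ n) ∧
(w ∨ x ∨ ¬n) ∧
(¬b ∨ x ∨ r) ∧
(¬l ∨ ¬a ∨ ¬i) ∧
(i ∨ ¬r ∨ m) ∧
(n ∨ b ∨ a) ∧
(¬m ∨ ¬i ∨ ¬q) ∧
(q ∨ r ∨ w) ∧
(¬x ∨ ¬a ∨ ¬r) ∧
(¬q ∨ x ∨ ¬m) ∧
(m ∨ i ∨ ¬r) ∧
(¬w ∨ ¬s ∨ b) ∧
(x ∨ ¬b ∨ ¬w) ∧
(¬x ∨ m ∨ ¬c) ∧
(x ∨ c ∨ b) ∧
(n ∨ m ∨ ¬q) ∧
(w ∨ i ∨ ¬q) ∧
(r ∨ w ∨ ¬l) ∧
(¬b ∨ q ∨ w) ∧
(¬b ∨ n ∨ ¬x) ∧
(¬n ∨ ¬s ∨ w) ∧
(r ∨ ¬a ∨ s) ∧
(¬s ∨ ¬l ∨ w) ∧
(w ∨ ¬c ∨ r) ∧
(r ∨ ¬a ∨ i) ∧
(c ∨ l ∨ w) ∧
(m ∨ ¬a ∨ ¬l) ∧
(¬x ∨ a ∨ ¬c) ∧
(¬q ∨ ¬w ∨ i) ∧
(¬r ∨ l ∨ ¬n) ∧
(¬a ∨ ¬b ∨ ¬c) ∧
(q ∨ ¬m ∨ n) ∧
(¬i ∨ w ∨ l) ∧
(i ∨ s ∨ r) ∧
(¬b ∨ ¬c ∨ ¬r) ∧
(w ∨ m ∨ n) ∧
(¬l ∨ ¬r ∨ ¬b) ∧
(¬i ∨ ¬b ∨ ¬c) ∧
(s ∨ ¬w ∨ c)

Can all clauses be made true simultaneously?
Yes

Yes, the formula is satisfiable.

One satisfying assignment is: x=True, w=True, l=True, a=False, i=False, c=False, r=False, q=False, m=False, s=True, b=True, n=True

Verification: With this assignment, all 60 clauses evaluate to true.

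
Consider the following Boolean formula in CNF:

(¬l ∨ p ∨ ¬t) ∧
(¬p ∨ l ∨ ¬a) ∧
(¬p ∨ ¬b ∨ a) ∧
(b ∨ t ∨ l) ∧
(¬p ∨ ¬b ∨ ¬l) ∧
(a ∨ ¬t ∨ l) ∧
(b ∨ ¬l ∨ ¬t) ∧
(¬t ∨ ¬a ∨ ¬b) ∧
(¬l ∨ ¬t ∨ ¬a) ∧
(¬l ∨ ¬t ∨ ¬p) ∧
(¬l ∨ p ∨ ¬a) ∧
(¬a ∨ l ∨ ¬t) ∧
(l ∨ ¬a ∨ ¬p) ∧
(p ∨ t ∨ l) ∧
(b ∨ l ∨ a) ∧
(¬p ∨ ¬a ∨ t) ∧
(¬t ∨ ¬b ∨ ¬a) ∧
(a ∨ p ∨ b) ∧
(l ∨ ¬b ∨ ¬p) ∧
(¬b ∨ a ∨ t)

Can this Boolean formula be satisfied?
Yes

Yes, the formula is satisfiable.

One satisfying assignment is: l=True, t=False, p=True, b=False, a=False

Verification: With this assignment, all 20 clauses evaluate to true.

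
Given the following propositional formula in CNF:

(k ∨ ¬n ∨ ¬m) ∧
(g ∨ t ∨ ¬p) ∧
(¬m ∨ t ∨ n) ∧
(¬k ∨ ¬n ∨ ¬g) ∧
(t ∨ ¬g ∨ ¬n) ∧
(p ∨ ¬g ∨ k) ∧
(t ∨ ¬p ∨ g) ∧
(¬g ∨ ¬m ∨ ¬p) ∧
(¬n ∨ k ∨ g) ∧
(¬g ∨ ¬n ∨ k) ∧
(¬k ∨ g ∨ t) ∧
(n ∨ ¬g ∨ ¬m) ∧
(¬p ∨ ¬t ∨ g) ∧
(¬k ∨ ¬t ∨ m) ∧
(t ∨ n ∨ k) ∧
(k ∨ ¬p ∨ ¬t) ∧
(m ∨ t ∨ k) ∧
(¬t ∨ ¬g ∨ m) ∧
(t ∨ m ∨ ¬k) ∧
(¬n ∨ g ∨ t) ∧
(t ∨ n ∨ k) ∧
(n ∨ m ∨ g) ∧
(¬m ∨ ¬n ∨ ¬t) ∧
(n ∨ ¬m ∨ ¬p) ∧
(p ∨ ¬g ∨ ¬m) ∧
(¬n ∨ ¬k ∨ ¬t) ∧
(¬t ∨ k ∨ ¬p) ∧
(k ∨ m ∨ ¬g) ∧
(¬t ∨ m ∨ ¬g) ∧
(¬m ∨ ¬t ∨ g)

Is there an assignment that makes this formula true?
No

No, the formula is not satisfiable.

No assignment of truth values to the variables can make all 30 clauses true simultaneously.

The formula is UNSAT (unsatisfiable).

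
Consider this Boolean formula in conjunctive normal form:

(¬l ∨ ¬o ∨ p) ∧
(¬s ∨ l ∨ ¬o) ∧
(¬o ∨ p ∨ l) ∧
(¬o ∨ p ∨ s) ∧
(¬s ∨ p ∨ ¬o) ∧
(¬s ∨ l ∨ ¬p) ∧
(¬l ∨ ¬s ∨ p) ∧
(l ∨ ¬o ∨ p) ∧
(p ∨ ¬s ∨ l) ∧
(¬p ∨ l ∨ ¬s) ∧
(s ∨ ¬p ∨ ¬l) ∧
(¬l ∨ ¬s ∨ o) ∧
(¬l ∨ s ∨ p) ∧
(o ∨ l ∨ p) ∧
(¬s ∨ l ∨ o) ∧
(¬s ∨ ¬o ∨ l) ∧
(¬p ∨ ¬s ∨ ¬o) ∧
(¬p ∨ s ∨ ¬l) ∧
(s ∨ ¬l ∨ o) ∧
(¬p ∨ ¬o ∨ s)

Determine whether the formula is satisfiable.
Yes

Yes, the formula is satisfiable.

One satisfying assignment is: l=False, p=True, o=False, s=False

Verification: With this assignment, all 20 clauses evaluate to true.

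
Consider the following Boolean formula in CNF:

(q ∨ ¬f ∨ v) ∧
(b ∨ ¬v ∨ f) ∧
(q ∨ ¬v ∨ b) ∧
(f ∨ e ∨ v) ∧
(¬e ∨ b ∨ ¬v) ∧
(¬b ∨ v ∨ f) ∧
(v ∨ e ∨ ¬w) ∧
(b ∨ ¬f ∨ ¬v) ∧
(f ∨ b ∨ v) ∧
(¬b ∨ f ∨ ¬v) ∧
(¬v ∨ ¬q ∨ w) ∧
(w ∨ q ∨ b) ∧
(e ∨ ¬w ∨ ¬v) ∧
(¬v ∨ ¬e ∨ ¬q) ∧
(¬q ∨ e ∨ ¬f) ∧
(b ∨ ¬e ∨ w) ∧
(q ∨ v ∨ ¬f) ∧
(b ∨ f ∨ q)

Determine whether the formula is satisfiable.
Yes

Yes, the formula is satisfiable.

One satisfying assignment is: e=False, b=True, v=True, q=False, w=False, f=True

Verification: With this assignment, all 18 clauses evaluate to true.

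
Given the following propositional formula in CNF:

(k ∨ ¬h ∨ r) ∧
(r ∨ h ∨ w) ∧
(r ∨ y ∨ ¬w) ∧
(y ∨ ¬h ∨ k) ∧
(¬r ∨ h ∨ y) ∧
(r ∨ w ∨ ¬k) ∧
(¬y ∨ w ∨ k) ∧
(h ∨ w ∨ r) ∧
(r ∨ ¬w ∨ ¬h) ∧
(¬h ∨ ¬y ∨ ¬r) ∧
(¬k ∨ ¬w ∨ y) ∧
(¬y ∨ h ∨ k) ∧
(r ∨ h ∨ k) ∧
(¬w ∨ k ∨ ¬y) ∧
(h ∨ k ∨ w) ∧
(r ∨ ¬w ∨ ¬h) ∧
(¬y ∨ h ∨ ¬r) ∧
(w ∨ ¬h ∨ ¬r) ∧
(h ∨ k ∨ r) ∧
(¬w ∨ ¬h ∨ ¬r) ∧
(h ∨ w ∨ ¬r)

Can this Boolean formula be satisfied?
Yes

Yes, the formula is satisfiable.

One satisfying assignment is: w=True, k=True, y=True, h=False, r=False

Verification: With this assignment, all 21 clauses evaluate to true.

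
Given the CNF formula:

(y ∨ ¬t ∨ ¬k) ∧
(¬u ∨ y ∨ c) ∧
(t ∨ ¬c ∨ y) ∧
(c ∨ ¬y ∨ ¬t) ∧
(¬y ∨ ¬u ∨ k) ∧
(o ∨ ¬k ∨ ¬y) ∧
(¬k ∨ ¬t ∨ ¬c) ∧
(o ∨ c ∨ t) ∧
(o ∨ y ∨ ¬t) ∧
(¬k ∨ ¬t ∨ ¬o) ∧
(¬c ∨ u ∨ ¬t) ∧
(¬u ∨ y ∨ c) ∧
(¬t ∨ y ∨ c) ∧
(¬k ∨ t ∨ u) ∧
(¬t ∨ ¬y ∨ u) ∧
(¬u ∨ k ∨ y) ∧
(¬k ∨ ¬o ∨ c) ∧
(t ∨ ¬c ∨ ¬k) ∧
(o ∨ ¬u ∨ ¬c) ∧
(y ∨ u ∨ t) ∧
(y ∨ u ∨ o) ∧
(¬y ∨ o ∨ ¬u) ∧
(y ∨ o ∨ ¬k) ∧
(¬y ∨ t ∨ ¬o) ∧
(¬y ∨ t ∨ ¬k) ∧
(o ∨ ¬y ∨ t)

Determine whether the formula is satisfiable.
No

No, the formula is not satisfiable.

No assignment of truth values to the variables can make all 26 clauses true simultaneously.

The formula is UNSAT (unsatisfiable).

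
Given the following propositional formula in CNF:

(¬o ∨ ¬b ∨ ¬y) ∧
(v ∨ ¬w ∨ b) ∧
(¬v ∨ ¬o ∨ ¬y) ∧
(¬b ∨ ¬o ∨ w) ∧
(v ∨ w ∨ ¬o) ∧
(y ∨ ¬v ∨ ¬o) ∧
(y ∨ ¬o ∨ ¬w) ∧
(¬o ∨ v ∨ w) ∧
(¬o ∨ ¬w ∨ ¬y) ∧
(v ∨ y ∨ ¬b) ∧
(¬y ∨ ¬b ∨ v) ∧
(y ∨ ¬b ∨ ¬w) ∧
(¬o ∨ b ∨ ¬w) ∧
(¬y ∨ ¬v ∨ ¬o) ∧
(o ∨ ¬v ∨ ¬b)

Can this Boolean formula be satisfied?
Yes

Yes, the formula is satisfiable.

One satisfying assignment is: w=False, v=False, y=False, b=False, o=False

Verification: With this assignment, all 15 clauses evaluate to true.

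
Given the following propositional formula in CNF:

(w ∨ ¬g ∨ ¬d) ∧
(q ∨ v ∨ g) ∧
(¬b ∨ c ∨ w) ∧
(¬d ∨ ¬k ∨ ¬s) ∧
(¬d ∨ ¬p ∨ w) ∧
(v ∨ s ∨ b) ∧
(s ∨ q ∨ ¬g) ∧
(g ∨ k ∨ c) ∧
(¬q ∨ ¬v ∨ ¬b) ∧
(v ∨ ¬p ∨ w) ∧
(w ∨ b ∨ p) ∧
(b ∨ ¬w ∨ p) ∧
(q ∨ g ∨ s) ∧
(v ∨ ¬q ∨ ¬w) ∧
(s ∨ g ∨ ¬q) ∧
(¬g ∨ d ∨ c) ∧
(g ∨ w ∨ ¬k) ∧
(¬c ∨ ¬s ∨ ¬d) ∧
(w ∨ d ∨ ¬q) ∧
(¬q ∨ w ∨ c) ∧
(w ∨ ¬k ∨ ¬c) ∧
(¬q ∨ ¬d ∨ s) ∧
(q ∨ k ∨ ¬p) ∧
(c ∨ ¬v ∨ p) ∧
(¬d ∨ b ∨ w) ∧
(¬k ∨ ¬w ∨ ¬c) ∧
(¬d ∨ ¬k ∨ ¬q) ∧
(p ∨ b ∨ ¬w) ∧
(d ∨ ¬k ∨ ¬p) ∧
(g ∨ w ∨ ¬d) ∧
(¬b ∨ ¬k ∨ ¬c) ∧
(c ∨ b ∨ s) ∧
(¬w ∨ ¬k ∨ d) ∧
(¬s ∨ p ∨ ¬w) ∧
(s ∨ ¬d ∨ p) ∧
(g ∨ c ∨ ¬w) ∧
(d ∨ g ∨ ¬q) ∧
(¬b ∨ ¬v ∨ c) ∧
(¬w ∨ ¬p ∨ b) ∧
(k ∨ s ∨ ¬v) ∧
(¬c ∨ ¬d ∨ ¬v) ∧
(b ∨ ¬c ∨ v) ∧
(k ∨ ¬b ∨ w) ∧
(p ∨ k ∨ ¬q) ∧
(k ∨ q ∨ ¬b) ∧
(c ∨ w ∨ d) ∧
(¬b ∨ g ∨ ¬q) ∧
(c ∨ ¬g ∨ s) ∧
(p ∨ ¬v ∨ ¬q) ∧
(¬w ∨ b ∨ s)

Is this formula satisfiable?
No

No, the formula is not satisfiable.

No assignment of truth values to the variables can make all 50 clauses true simultaneously.

The formula is UNSAT (unsatisfiable).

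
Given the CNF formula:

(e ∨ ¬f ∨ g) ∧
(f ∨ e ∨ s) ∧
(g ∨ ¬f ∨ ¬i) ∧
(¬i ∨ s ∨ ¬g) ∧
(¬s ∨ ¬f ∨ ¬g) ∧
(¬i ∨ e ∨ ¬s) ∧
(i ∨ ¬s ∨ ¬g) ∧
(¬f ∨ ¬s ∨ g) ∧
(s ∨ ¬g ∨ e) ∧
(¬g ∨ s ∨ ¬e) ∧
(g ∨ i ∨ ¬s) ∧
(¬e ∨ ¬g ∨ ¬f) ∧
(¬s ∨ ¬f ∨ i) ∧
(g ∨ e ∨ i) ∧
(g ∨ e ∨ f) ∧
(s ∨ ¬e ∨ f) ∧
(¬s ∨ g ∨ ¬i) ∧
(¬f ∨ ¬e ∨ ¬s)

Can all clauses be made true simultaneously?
Yes

Yes, the formula is satisfiable.

One satisfying assignment is: g=True, s=True, e=True, f=False, i=True

Verification: With this assignment, all 18 clauses evaluate to true.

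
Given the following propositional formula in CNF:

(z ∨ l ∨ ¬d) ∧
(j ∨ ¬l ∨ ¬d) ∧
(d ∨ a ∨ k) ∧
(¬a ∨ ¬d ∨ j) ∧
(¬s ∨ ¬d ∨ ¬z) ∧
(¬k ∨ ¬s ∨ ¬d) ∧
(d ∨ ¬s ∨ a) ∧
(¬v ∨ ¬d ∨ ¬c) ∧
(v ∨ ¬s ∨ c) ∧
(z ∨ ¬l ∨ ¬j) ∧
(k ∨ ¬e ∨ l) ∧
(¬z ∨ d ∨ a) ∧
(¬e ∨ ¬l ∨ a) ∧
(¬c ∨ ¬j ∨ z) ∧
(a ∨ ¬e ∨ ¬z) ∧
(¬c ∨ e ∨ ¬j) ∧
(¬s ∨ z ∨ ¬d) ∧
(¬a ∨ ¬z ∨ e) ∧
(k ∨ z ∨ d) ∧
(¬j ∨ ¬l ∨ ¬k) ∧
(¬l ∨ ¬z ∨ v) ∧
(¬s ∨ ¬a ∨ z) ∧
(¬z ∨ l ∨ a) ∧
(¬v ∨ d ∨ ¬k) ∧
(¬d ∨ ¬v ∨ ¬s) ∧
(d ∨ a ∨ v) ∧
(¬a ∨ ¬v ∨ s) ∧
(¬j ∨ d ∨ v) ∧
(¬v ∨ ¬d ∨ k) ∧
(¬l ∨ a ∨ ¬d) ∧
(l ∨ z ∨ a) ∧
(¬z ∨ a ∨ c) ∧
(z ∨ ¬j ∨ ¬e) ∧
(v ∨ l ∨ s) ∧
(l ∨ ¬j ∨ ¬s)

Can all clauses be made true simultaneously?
Yes

Yes, the formula is satisfiable.

One satisfying assignment is: l=True, a=True, e=False, c=False, s=False, k=True, d=False, v=False, z=False, j=False

Verification: With this assignment, all 35 clauses evaluate to true.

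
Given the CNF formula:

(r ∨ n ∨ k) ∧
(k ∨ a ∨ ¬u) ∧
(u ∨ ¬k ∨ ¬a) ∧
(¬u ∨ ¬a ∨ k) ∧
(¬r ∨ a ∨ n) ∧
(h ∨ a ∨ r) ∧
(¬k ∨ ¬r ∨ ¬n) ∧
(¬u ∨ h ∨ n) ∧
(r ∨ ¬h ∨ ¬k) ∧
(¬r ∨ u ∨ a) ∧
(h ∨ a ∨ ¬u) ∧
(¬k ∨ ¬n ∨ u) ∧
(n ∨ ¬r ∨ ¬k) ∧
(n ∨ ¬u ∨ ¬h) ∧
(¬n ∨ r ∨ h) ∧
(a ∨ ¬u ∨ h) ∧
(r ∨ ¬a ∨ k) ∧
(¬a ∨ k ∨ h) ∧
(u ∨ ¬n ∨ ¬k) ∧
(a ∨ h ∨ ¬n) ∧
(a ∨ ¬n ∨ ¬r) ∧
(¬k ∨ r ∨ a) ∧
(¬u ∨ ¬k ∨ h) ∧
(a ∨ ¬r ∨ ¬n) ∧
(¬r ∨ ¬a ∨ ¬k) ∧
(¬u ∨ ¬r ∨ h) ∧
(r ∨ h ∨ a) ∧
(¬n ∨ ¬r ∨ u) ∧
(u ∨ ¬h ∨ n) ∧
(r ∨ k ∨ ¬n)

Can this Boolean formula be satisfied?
No

No, the formula is not satisfiable.

No assignment of truth values to the variables can make all 30 clauses true simultaneously.

The formula is UNSAT (unsatisfiable).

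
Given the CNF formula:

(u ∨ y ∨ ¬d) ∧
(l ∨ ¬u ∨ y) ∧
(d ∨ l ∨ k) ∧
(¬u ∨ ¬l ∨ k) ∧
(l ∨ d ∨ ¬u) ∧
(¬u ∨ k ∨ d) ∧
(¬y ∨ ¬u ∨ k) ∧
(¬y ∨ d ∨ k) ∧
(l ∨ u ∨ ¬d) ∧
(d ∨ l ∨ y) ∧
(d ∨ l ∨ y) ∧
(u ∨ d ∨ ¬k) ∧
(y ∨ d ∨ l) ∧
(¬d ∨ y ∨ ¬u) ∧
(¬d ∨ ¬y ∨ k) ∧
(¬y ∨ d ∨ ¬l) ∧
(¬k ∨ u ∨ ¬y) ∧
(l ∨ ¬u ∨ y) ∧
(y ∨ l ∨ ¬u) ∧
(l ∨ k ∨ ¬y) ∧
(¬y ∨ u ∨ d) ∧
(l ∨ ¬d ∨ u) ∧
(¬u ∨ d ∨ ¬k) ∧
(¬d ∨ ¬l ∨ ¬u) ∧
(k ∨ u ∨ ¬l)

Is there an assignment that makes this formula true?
Yes

Yes, the formula is satisfiable.

One satisfying assignment is: u=True, d=True, l=False, k=True, y=True

Verification: With this assignment, all 25 clauses evaluate to true.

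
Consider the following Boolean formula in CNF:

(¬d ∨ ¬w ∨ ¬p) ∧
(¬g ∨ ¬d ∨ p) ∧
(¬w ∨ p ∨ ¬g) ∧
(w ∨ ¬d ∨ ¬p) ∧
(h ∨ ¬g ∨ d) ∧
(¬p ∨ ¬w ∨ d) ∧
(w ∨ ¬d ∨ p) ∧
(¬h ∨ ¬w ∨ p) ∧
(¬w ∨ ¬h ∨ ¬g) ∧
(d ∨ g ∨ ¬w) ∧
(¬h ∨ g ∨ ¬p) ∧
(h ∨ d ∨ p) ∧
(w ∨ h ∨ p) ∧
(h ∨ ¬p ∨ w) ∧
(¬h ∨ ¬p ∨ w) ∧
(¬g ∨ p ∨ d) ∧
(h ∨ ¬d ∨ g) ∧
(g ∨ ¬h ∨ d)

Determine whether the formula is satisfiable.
No

No, the formula is not satisfiable.

No assignment of truth values to the variables can make all 18 clauses true simultaneously.

The formula is UNSAT (unsatisfiable).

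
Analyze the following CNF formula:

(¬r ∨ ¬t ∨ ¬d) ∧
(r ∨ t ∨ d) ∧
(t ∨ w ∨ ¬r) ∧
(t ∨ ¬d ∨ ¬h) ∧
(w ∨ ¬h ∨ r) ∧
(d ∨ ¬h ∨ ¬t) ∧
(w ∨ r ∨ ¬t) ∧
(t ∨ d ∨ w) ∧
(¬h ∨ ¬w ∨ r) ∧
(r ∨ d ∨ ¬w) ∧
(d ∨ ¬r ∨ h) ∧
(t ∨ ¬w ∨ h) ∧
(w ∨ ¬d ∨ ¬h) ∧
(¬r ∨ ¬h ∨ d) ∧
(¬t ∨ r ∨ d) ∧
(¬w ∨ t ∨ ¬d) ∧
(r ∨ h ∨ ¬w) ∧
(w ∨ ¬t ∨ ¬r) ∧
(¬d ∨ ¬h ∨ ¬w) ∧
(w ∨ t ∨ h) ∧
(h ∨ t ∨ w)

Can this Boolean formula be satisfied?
No

No, the formula is not satisfiable.

No assignment of truth values to the variables can make all 21 clauses true simultaneously.

The formula is UNSAT (unsatisfiable).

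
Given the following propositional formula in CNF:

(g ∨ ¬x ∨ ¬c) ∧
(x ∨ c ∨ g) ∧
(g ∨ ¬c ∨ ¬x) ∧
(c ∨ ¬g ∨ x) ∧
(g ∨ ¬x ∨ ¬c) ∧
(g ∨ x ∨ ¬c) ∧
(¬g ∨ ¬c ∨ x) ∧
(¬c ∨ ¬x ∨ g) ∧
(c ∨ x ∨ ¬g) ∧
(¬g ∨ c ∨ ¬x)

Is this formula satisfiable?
Yes

Yes, the formula is satisfiable.

One satisfying assignment is: x=True, c=False, g=False

Verification: With this assignment, all 10 clauses evaluate to true.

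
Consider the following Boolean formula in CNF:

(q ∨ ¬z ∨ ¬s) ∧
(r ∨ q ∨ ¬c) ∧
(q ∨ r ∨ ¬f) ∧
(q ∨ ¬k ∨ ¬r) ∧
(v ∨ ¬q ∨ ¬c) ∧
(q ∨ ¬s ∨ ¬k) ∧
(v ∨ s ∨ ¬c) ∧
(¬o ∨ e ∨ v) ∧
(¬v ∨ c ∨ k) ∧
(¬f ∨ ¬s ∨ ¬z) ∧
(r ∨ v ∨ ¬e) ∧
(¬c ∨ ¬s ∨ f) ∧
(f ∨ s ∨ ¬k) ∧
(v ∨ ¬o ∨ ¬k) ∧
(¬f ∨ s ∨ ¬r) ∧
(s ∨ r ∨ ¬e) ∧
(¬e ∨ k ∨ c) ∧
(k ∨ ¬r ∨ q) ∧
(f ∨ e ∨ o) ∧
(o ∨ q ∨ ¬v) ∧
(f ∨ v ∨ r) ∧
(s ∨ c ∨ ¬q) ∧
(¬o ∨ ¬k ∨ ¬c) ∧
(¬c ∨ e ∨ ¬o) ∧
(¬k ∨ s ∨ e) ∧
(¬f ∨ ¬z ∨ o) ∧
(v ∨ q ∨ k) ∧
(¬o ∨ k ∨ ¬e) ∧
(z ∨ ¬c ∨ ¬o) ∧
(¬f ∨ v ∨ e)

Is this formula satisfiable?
Yes

Yes, the formula is satisfiable.

One satisfying assignment is: v=False, k=True, q=True, s=True, c=False, e=True, f=False, r=True, z=False, o=False

Verification: With this assignment, all 30 clauses evaluate to true.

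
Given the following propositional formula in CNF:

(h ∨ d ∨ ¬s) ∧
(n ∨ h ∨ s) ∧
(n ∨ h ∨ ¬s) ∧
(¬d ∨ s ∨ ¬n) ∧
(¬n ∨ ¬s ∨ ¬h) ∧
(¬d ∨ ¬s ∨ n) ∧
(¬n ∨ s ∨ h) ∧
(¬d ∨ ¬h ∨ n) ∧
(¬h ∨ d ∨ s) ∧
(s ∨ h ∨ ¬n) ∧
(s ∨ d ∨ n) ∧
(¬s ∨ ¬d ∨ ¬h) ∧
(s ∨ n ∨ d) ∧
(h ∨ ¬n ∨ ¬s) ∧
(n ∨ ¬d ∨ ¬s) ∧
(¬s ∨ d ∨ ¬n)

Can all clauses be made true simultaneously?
Yes

Yes, the formula is satisfiable.

One satisfying assignment is: h=True, s=True, n=False, d=False

Verification: With this assignment, all 16 clauses evaluate to true.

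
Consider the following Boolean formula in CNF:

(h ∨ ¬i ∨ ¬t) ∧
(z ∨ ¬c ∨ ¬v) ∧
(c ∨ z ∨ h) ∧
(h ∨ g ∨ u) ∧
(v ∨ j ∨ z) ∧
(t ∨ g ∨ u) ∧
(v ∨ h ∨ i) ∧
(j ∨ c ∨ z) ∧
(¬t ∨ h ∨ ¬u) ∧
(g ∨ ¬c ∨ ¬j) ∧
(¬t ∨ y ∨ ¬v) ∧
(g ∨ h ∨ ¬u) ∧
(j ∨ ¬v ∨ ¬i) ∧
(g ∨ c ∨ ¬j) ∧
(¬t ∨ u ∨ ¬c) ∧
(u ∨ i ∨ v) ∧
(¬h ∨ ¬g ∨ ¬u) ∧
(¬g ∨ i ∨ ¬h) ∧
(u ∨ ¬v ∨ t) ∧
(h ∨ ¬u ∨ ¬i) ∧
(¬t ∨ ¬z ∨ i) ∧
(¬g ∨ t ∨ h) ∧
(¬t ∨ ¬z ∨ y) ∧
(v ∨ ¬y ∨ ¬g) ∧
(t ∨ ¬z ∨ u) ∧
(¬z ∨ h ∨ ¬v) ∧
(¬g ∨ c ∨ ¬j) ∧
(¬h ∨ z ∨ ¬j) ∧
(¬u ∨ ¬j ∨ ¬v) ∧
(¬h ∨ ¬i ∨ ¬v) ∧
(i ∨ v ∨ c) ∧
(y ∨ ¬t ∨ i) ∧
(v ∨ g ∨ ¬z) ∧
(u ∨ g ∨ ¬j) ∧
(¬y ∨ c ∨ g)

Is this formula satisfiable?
Yes

Yes, the formula is satisfiable.

One satisfying assignment is: t=False, i=False, c=True, j=False, g=False, v=True, u=True, z=True, h=True, y=True

Verification: With this assignment, all 35 clauses evaluate to true.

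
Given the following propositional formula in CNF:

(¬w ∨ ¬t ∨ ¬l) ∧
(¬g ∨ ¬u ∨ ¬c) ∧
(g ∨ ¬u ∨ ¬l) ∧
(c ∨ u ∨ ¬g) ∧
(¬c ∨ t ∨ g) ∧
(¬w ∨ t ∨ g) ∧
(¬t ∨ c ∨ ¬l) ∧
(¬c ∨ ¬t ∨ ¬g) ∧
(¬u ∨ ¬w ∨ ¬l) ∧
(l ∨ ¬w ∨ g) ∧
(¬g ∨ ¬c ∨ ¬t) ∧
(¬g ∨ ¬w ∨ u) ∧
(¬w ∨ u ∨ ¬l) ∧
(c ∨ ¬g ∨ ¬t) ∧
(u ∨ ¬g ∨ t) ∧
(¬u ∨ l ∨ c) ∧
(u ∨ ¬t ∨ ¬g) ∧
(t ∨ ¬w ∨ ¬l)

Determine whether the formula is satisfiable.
Yes

Yes, the formula is satisfiable.

One satisfying assignment is: c=False, u=False, w=False, l=False, g=False, t=False

Verification: With this assignment, all 18 clauses evaluate to true.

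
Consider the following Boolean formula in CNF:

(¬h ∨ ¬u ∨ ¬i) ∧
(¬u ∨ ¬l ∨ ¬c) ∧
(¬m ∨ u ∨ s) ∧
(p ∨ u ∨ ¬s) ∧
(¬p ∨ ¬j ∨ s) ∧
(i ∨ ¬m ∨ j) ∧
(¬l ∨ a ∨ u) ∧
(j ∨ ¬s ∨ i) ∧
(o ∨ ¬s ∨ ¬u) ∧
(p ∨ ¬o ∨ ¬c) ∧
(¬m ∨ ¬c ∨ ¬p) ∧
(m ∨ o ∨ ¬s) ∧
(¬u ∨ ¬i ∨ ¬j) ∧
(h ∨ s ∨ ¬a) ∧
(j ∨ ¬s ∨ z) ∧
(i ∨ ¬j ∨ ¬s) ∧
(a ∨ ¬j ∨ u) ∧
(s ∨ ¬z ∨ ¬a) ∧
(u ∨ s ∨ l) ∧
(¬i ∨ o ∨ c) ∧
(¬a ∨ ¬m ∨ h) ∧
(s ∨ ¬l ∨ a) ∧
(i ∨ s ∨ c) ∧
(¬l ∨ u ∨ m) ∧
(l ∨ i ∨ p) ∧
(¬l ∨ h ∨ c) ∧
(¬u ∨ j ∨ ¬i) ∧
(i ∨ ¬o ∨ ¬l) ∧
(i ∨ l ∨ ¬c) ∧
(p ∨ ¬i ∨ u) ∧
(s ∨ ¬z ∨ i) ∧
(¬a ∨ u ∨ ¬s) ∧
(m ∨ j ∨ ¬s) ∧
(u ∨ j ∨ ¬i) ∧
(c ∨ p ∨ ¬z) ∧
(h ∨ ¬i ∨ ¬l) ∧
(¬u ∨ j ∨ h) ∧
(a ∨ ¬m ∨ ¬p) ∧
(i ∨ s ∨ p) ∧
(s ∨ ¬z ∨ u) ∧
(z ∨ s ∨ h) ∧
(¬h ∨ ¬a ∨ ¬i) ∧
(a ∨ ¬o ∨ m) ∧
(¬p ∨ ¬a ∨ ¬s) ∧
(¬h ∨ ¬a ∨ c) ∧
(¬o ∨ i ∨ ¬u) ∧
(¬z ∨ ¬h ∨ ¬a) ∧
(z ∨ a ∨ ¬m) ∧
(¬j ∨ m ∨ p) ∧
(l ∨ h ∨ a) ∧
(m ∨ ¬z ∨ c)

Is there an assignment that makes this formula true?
No

No, the formula is not satisfiable.

No assignment of truth values to the variables can make all 51 clauses true simultaneously.

The formula is UNSAT (unsatisfiable).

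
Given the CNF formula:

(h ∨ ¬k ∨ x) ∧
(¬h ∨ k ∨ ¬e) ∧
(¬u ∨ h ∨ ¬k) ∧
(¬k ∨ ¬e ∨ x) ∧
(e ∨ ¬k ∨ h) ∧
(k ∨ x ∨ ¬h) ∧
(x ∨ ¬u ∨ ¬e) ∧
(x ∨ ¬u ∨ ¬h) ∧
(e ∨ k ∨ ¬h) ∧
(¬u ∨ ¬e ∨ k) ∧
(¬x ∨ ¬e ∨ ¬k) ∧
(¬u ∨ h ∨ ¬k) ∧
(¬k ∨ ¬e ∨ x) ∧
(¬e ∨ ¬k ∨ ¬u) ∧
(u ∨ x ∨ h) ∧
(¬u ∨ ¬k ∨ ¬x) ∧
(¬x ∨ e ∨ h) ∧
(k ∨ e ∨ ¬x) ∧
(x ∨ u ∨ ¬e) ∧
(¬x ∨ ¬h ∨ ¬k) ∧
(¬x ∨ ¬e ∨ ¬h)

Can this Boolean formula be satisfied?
Yes

Yes, the formula is satisfiable.

One satisfying assignment is: x=True, k=False, u=False, e=True, h=False

Verification: With this assignment, all 21 clauses evaluate to true.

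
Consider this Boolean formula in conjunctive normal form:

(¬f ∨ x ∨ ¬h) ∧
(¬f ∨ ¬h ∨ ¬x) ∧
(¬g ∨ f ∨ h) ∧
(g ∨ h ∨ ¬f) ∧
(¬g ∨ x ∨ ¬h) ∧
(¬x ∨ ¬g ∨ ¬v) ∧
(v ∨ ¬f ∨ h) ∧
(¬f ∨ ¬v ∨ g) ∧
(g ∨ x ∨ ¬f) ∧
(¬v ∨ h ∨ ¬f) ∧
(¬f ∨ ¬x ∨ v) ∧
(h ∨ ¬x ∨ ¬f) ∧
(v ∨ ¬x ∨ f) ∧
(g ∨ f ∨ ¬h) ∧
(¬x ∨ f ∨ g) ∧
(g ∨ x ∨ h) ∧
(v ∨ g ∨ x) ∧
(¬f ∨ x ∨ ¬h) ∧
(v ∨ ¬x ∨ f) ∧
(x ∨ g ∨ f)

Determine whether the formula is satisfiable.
No

No, the formula is not satisfiable.

No assignment of truth values to the variables can make all 20 clauses true simultaneously.

The formula is UNSAT (unsatisfiable).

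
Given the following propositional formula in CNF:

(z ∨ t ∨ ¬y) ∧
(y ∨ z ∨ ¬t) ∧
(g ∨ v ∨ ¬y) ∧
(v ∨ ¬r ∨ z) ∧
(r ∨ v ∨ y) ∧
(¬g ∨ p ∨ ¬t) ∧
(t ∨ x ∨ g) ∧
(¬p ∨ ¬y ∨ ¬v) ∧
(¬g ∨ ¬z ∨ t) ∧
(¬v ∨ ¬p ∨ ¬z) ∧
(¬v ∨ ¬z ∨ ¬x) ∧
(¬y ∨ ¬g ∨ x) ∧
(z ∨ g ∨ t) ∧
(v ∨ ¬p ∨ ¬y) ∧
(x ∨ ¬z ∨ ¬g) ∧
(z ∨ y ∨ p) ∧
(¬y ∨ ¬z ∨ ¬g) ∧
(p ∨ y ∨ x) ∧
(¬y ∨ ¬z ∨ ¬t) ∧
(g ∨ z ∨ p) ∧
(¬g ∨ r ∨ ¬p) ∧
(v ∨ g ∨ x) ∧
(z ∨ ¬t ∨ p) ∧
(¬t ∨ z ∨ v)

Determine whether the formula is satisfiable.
Yes

Yes, the formula is satisfiable.

One satisfying assignment is: p=True, y=False, r=True, z=False, x=True, g=True, t=False, v=True

Verification: With this assignment, all 24 clauses evaluate to true.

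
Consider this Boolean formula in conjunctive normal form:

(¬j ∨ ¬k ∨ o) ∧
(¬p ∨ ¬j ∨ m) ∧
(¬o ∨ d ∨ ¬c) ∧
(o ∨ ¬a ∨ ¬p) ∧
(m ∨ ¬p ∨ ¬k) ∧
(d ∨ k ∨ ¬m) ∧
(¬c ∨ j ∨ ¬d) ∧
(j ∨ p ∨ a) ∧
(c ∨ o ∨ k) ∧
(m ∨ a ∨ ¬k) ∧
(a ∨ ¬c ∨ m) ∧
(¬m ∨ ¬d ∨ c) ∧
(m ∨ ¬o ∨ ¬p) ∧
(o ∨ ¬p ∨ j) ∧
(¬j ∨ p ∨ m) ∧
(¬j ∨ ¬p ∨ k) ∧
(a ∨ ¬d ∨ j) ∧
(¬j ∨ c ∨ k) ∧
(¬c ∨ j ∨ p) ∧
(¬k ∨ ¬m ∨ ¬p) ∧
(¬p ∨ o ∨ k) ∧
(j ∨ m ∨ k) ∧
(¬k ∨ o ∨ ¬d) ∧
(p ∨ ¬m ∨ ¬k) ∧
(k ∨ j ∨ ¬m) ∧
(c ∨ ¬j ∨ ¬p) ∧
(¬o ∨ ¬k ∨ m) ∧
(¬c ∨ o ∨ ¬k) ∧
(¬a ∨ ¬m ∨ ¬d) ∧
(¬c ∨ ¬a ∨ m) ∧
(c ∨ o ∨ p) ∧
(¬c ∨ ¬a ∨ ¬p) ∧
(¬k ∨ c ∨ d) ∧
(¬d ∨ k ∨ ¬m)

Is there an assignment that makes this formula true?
No

No, the formula is not satisfiable.

No assignment of truth values to the variables can make all 34 clauses true simultaneously.

The formula is UNSAT (unsatisfiable).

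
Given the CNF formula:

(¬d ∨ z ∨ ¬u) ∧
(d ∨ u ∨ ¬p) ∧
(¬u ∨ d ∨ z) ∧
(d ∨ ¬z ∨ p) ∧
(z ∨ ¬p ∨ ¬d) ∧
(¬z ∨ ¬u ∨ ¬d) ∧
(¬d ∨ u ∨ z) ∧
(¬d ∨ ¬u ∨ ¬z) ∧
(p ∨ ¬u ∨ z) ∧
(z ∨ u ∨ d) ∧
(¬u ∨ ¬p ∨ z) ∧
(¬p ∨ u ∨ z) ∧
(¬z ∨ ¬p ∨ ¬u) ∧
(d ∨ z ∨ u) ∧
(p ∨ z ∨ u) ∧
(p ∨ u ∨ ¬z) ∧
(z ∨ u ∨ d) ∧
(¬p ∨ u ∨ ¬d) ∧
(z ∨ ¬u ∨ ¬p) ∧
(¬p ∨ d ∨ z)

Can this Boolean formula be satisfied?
No

No, the formula is not satisfiable.

No assignment of truth values to the variables can make all 20 clauses true simultaneously.

The formula is UNSAT (unsatisfiable).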